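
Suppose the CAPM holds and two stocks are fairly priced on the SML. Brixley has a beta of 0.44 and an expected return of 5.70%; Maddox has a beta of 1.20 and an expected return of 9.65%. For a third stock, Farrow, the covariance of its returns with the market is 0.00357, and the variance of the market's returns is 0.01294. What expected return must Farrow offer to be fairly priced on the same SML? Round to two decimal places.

MRP = (9.65% − 5.70%) / (1.20 − 0.44) = 5.1974%
R_f = 5.70% − 0.44 × 5.1974% = 3.4131%
β_Farrow = Cov / Var(R_m) = 0.00357 / 0.01294 = 0.2759
E(R_Farrow) = R_f + β × MRP = 3.4131% + 0.2759 × 5.1974% = 4.85%

4.85%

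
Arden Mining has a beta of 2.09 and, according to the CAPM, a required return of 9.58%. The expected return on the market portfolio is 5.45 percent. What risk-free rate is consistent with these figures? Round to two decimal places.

E(R) = R_f + β(E(R_m) − R_f) = R_f(1 − β) + β·E(R_m)
9.58% = R_f × (1 − 2.09) + 2.09 × 5.45%
9.58% = R_f × -1.09 + 11.3905%
R_f = (9.58% − 11.3905%) / -1.09 = 1.66%

1.66%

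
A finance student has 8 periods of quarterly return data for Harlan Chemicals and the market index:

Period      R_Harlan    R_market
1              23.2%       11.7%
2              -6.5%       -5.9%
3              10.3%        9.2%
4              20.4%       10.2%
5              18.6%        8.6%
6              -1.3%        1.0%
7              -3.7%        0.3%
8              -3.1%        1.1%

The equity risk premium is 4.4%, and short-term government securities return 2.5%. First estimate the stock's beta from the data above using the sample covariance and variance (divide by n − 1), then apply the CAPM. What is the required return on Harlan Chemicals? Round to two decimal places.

Mean R_i = (23.2 − 6.5 + 10.3 + 20.4 + 18.6 − 1.3 − 3.7 − 3.1) / 8 = 7.2375%
Mean R_m = (11.7 − 5.9 + 9.2 + 10.2 + 8.6 + 1.0 + 0.3 + 1.1) / 8 = 4.5250%
Σ(R_i − R̄_i)(R_m − R̄_m) = 504.7725  ⇒  Cov = 504.7725 / 7 = 72.1104
Σ(R_m − R̄_m)² = 272.8350  ⇒  Var(R_m) = 272.8350 / 7 = 38.9764
β = Cov / Var(R_m) = 72.1104 / 38.9764 = 1.8501
E(R) = R_f + β × MRP = 2.5% + 1.8501 × 4.4% = 10.64%

10.64%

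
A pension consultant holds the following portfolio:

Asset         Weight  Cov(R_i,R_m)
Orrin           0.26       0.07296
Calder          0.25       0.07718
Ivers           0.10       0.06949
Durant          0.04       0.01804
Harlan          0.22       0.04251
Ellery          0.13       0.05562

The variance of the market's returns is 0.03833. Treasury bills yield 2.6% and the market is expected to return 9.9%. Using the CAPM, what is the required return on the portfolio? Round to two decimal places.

β_Orrin = 0.07296 / 0.03833 = 1.9035
β_Calder = 0.07718 / 0.03833 = 2.0136
β_Ivers = 0.06949 / 0.03833 = 1.8129
β_Durant = 0.01804 / 0.03833 = 0.4706
β_Harlan = 0.04251 / 0.03833 = 1.1091
β_Ellery = 0.05562 / 0.03833 = 1.4511
β_P = Σ w_i β_i = 0.26×1.9035 + 0.25×2.0136 + 0.10×1.8129 + 0.04×0.4706 + 0.22×1.1091 + 0.13×1.4511 = 1.6311
MRP = 9.9% − 2.6% = 7.30%
E(R_P) = R_f + β_P × MRP = 2.6% + 1.6311 × 7.3% = 14.51%

14.51%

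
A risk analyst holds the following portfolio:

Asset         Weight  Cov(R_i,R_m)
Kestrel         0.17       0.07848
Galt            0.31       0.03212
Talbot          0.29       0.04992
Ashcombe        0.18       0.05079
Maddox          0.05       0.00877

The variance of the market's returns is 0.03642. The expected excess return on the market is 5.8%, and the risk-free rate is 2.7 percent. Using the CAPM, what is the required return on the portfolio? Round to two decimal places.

β_Kestrel = 0.07848 / 0.03642 = 2.1549
β_Galt = 0.03212 / 0.03642 = 0.8819
β_Talbot = 0.04992 / 0.03642 = 1.3707
β_Ashcombe = 0.05079 / 0.03642 = 1.3946
β_Maddox = 0.00877 / 0.03642 = 0.2408
β_P = Σ w_i β_i = 0.17×2.1549 + 0.31×0.8819 + 0.29×1.3707 + 0.18×1.3946 + 0.05×0.2408 = 1.3003
E(R_P) = R_f + β_P × MRP = 2.7% + 1.3003 × 5.8% = 10.24%

10.24%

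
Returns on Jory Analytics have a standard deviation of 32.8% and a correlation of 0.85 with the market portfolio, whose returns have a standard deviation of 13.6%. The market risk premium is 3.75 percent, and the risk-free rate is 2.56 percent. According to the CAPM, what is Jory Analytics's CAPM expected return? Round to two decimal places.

β = ρ × σ_i / σ_m = 0.85 × 32.8% / 13.6% = 2.0500
E(R) = 2.56% + 2.0500 × 3.75% = 10.25%

10.25%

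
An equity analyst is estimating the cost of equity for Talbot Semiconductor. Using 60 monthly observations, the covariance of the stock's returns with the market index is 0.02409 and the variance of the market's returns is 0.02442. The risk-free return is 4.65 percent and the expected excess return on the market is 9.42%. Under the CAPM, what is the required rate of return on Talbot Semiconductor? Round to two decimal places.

β = Cov(R_i, R_m) / Var(R_m) = 0.02409 / 0.02442 = 0.9865
E(R) = R_f + β × MRP = 4.65% + 0.9865 × 9.42% = 13.94%

13.94%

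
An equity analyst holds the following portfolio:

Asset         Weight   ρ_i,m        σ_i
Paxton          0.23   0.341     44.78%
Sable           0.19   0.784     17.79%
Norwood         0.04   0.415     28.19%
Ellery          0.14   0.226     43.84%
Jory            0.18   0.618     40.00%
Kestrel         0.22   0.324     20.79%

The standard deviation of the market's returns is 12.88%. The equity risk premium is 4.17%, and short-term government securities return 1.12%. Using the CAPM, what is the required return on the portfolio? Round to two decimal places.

5.64%

β_Paxton = 0.341 × 44.78% / 12.88% = 1.1856
β_Sable = 0.784 × 17.79% / 12.88% = 1.0829
β_Norwood = 0.415 × 28.19% / 12.88% = 0.9083
β_Ellery = 0.226 × 43.84% / 12.88% = 0.7692
β_Jory = 0.618 × 40.00% / 12.88% = 1.9193
β_Kestrel = 0.324 × 20.79% / 12.88% = 0.5230
β_P = Σ w_i β_i = 0.23×1.1856 + 0.19×1.0829 + 0.04×0.9083 + 0.14×0.7692 + 0.18×1.9193 + 0.22×0.5230 = 1.0830
E(R_P) = R_f + β_P × MRP = 1.12% + 1.0830 × 4.17% = 5.64%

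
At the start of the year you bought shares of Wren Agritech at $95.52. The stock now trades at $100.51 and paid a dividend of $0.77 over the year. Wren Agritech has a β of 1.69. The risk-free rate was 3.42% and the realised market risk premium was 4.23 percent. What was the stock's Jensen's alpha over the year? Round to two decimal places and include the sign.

Realised HPR = (P1 + D1 − P0) / P0 = (100.51 + 0.77 − 95.52) / 95.52 = 5.76 / 95.52 = 6.0302%
CAPM required = R_f + β·MRP = 3.42% + 1.69 × 4.23% = 10.5687%
α = realised − required = 6.0302% − 10.5687% = -4.54%

-4.54%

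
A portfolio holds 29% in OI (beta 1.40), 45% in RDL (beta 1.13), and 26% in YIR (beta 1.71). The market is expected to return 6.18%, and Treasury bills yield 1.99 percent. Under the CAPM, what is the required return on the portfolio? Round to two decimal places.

7.68%

β_P = Σ w_i β_i = 0.29×1.40 + 0.45×1.13 + 0.26×1.71 = 1.3591
MRP = 6.18% − 1.99% = 4.19%
E(R_P) = R_f + β_P × MRP = 1.99% + 1.3591 × 4.19% = 7.68%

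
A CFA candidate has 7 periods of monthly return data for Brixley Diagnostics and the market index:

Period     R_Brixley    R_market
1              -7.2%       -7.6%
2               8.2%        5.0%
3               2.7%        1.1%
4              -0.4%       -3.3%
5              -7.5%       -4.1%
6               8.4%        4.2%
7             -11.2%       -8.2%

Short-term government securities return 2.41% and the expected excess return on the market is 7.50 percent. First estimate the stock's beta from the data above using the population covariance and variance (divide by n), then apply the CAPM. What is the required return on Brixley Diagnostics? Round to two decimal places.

Mean R_i = (-7.2 + 8.2 + 2.7 − 0.4 − 7.5 + 8.4 − 11.2) / 7 = -1.0000%
Mean R_m = (-7.6 + 5.0 + 1.1 − 3.3 − 4.1 + 4.2 − 8.2) / 7 = -1.8429%
Σ(R_i − R̄_i)(R_m − R̄_m) = 244.9800  ⇒  Cov = 244.9800 / 7 = 34.9971
Σ(R_m − R̄_m)² = 172.7771  ⇒  Var(R_m) = 172.7771 / 7 = 24.6824
β = Cov / Var(R_m) = 34.9971 / 24.6824 = 1.4179
E(R) = R_f + β × MRP = 2.41% + 1.4179 × 7.50% = 13.04%

13.04%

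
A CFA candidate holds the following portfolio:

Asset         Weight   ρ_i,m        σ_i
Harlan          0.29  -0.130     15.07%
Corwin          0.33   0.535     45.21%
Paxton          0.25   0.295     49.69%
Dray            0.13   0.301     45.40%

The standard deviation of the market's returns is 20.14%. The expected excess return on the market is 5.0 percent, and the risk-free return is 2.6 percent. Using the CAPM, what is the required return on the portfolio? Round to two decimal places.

β_Harlan = -0.130 × 15.07% / 20.14% = -0.0973
β_Corwin = 0.535 × 45.21% / 20.14% = 1.2010
β_Paxton = 0.295 × 49.69% / 20.14% = 0.7278
β_Dray = 0.301 × 45.40% / 20.14% = 0.6785
β_P = Σ w_i β_i = 0.29×-0.0973 + 0.33×1.2010 + 0.25×0.7278 + 0.13×0.6785 = 0.6383
E(R_P) = R_f + β_P × MRP = 2.6% + 0.6383 × 5.0% = 5.79%

5.79%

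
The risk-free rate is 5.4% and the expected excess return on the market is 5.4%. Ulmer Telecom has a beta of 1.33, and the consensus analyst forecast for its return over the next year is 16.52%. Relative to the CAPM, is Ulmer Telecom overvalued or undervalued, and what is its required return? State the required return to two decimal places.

Undervalued; required return 12.58%

Required return = R_f + β·MRP = 5.4% + 1.33 × 5.4% = 12.58%
Forecast 16.52% > required 12.58% → the stock plots above the SML → undervalued.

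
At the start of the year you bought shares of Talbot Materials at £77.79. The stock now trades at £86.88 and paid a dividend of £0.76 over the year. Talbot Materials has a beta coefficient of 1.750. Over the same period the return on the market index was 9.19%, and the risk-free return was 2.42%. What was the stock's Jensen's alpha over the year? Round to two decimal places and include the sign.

-1.61%

Realised HPR = (P1 + D1 − P0) / P0 = (86.88 + 0.76 − 77.79) / 77.79 = 9.85 / 77.79 = 12.6623%
MRP = 9.19% − 2.42% = 6.77%
CAPM required = R_f + β·MRP = 2.42% + 1.750 × 6.77% = 14.26750%
α = realised − required = 12.6623% − 14.26750% = -1.61%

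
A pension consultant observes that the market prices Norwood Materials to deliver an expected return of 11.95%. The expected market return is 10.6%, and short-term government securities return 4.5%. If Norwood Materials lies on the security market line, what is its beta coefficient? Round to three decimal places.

MRP = 10.6% − 4.5% = 6.10%
β = (E(R) − R_f) / MRP = (11.95% − 4.5%) / 6.1% = 7.45% / 6.1% = 1.221

1.221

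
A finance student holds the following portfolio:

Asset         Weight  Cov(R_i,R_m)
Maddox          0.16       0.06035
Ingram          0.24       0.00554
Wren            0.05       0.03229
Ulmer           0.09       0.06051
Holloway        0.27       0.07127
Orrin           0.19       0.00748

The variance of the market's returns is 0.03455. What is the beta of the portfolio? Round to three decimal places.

β_Maddox = 0.06035 / 0.03455 = 1.7467
β_Ingram = 0.00554 / 0.03455 = 0.1603
β_Wren = 0.03229 / 0.03455 = 0.9346
β_Ulmer = 0.06051 / 0.03455 = 1.7514
β_Holloway = 0.07127 / 0.03455 = 2.0628
β_Orrin = 0.00748 / 0.03455 = 0.2165
β_P = Σ w_i β_i = 0.16×1.7467 + 0.24×0.1603 + 0.05×0.9346 + 0.09×1.7514 + 0.27×2.0628 + 0.19×0.2165 = 1.1204

1.120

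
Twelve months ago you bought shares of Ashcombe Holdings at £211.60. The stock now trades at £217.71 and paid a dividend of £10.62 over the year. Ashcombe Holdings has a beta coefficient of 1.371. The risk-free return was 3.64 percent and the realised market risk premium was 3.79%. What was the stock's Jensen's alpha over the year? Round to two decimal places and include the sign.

Realised HPR = (P1 + D1 − P0) / P0 = (217.71 + 10.62 − 211.60) / 211.60 = 16.73 / 211.60 = 7.9064%
CAPM required = R_f + β·MRP = 3.64% + 1.371 × 3.79% = 8.83609%
α = realised − required = 7.9064% − 8.83609% = -0.93%

-0.93%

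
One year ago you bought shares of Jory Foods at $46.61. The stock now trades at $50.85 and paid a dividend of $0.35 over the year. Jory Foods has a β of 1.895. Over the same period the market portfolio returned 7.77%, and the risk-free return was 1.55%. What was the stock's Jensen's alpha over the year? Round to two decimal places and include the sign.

Realised HPR = (P1 + D1 − P0) / P0 = (50.85 + 0.35 − 46.61) / 46.61 = 4.59 / 46.61 = 9.8477%
MRP = 7.77% − 1.55% = 6.22%
CAPM required = R_f + β·MRP = 1.55% + 1.895 × 6.22% = 13.33690%
α = realised − required = 9.8477% − 13.33690% = -3.49%

-3.49%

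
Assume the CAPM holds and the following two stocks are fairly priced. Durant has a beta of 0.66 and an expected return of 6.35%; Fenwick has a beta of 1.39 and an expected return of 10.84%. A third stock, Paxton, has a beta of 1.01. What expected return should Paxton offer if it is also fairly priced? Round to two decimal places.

8.50%

MRP (SML slope) = (10.84% − 6.35%) / (1.39 − 0.66) = 4.49% / 0.73 = 6.1507%
R_f (intercept) = 6.35% − 0.66 × 6.1507% = 2.2905%
E(R_Paxton) = R_f + β × MRP = 2.2905% + 1.01 × 6.1507% = 8.50%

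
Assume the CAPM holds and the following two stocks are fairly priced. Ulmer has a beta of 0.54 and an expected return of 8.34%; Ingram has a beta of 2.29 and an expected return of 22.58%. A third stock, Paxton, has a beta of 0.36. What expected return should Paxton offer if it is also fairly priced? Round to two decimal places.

MRP (SML slope) = (22.58% − 8.34%) / (2.29 − 0.54) = 14.24% / 1.75 = 8.1371%
R_f (intercept) = 8.34% − 0.54 × 8.1371% = 3.9460%
E(R_Paxton) = R_f + β × MRP = 3.9460% + 0.36 × 8.1371% = 6.88%

6.88%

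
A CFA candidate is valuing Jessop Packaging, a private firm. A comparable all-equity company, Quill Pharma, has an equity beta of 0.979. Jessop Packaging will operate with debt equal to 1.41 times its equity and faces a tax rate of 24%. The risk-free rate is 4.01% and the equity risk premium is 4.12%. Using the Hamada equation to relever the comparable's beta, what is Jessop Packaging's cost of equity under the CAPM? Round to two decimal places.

β_L = β_U × [1 + (1 − t)(D/E)] = 0.979 × [1 + (1 − 0.24) × 1.41]
    = 0.979 × [1 + 0.76 × 1.41] = 0.979 × 2.0716 = 2.0281
E(R) = R_f + β_L × MRP = 4.01% + 2.0281 × 4.12% = 12.37%

12.37%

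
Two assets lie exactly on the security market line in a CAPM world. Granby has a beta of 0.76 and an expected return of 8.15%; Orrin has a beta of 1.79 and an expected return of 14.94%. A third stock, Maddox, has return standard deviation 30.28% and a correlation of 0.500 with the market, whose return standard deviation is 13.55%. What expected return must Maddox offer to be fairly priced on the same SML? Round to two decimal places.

MRP = (14.94% − 8.15%) / (1.79 − 0.76) = 6.5922%
R_f = 8.15% − 0.76 × 6.5922% = 3.1399%
β_Maddox = ρ·σ_i/σ_m = 0.500 × 30.28 / 13.55 = 1.1173
E(R_Maddox) = R_f + β × MRP = 3.1399% + 1.1173 × 6.5922% = 10.51%

10.51%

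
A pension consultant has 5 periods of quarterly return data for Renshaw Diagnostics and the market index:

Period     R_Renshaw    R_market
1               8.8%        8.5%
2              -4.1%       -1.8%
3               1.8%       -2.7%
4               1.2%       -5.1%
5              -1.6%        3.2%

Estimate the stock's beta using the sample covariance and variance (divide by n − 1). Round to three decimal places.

0.538

Mean R_i = (8.8 − 4.1 + 1.8 + 1.2 − 1.6) / 5 = 1.2200%
Mean R_m = (8.5 − 1.8 − 2.7 − 5.1 + 3.2) / 5 = 0.4200%
Σ(R_i − R̄_i)(R_m − R̄_m) = 63.5180  ⇒  Cov = 63.5180 / 4 = 15.8795
Σ(R_m − R̄_m)² = 118.1480  ⇒  Var(R_m) = 118.1480 / 4 = 29.5370
β = Cov / Var(R_m) = 15.8795 / 29.5370 = 0.5376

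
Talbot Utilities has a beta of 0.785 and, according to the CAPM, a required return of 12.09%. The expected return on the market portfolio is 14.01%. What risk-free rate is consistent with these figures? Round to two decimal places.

E(R) = R_f + β(E(R_m) − R_f) = R_f(1 − β) + β·E(R_m)
12.09% = R_f × (1 − 0.785) + 0.785 × 14.01%
12.09% = R_f × 0.215 + 10.99785%
R_f = (12.09% − 10.99785%) / 0.215 = 5.08%

5.08%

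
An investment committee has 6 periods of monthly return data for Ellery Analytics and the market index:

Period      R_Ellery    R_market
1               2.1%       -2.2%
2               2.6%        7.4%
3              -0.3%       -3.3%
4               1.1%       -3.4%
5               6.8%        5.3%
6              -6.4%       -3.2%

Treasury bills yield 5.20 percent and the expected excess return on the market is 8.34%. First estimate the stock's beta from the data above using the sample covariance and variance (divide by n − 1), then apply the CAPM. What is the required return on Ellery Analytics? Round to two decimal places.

9.90%

Mean R_i = (2.1 + 2.6 − 0.3 + 1.1 + 6.8 − 6.4) / 6 = 0.9833%
Mean R_m = (-2.2 + 7.4 − 3.3 − 3.4 + 5.3 − 3.2) / 6 = 0.1000%
Σ(R_i − R̄_i)(R_m − R̄_m) = 67.8000  ⇒  Cov = 67.8000 / 5 = 13.5600
Σ(R_m − R̄_m)² = 120.3200  ⇒  Var(R_m) = 120.3200 / 5 = 24.0640
β = Cov / Var(R_m) = 13.5600 / 24.0640 = 0.5635
E(R) = R_f + β × MRP = 5.20% + 0.5635 × 8.34% = 9.90%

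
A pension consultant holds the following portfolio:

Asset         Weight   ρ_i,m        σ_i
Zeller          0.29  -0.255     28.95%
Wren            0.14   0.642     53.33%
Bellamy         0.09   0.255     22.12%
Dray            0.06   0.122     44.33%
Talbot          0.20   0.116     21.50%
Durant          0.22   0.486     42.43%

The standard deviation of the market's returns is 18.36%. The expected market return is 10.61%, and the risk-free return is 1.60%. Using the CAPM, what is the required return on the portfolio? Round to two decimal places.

5.78%

β_Zeller = -0.255 × 28.95% / 18.36% = -0.4021
β_Wren = 0.642 × 53.33% / 18.36% = 1.8648
β_Bellamy = 0.255 × 22.12% / 18.36% = 0.3072
β_Dray = 0.122 × 44.33% / 18.36% = 0.2946
β_Talbot = 0.116 × 21.50% / 18.36% = 0.1358
β_Durant = 0.486 × 42.43% / 18.36% = 1.1231
β_P = Σ w_i β_i = 0.29×-0.4021 + 0.14×1.8648 + 0.09×0.3072 + 0.06×0.2946 + 0.20×0.1358 + 0.22×1.1231 = 0.4640
MRP = 10.61% − 1.60% = 9.01%
E(R_P) = R_f + β_P × MRP = 1.60% + 0.4640 × 9.01% = 5.78%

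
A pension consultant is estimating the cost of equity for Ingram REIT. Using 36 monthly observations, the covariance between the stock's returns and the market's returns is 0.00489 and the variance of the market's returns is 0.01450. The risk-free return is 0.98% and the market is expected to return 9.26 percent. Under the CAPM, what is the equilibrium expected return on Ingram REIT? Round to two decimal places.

3.77%

β = Cov(R_i, R_m) / Var(R_m) = 0.00489 / 0.01450 = 0.3372
MRP = 9.26% − 0.98% = 8.28%
E(R) = R_f + β × MRP = 0.98% + 0.3372 × 8.28% = 3.77%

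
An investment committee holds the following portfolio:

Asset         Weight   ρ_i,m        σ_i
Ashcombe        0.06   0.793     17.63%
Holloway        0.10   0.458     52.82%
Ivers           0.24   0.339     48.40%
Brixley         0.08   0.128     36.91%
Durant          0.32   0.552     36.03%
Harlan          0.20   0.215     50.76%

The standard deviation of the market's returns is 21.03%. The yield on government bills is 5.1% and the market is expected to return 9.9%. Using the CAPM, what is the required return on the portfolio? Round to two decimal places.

β_Ashcombe = 0.793 × 17.63% / 21.03% = 0.6648
β_Holloway = 0.458 × 52.82% / 21.03% = 1.1503
β_Ivers = 0.339 × 48.40% / 21.03% = 0.7802
β_Brixley = 0.128 × 36.91% / 21.03% = 0.2247
β_Durant = 0.552 × 36.03% / 21.03% = 0.9457
β_Harlan = 0.215 × 50.76% / 21.03% = 0.5189
β_P = Σ w_i β_i = 0.06×0.6648 + 0.10×1.1503 + 0.24×0.7802 + 0.08×0.2247 + 0.32×0.9457 + 0.20×0.5189 = 0.7665
MRP = 9.9% − 5.1% = 4.80%
E(R_P) = R_f + β_P × MRP = 5.1% + 0.7665 × 4.8% = 8.78%

8.78%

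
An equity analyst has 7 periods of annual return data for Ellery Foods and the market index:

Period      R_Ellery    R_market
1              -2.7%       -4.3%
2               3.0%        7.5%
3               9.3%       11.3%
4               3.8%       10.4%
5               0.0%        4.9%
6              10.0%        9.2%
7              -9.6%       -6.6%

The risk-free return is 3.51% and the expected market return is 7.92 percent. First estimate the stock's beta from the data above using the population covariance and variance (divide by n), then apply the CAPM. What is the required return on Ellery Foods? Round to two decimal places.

Mean R_i = (-2.7 + 3.0 + 9.3 + 3.8 + 0.0 + 10.0 − 9.6) / 7 = 1.9714%
Mean R_m = (-4.3 + 7.5 + 11.3 + 10.4 + 4.9 + 9.2 − 6.6) / 7 = 4.6286%
Σ(R_i − R̄_i)(R_m − R̄_m) = 270.2057  ⇒  Cov = 270.2057 / 7 = 38.6008
Σ(R_m − R̄_m)² = 312.8343  ⇒  Var(R_m) = 312.8343 / 7 = 44.6906
β = Cov / Var(R_m) = 38.6008 / 44.6906 = 0.8637
MRP = 7.92% − 3.51% = 4.41%
E(R) = R_f + β × MRP = 3.51% + 0.8637 × 4.41% = 7.32%

7.32%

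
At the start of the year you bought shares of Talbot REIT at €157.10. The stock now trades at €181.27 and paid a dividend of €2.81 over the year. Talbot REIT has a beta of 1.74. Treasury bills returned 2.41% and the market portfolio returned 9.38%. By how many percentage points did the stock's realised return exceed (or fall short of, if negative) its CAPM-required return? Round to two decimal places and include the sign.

Realised HPR = (P1 + D1 − P0) / P0 = (181.27 + 2.81 − 157.10) / 157.10 = 26.98 / 157.10 = 17.1738%
MRP = 9.38% − 2.41% = 6.97%
CAPM required = R_f + β·MRP = 2.41% + 1.74 × 6.97% = 14.5378%
α = realised − required = 17.1738% − 14.5378% = +2.64%

+2.64%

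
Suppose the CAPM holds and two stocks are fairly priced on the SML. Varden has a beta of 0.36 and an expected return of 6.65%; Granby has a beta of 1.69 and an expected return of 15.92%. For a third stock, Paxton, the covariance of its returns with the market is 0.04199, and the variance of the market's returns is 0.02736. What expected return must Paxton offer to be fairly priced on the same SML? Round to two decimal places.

MRP = (15.92% − 6.65%) / (1.69 − 0.36) = 6.9699%
R_f = 6.65% − 0.36 × 6.9699% = 4.1408%
β_Paxton = Cov / Var(R_m) = 0.04199 / 0.02736 = 1.5347
E(R_Paxton) = R_f + β × MRP = 4.1408% + 1.5347 × 6.9699% = 14.84%

14.84%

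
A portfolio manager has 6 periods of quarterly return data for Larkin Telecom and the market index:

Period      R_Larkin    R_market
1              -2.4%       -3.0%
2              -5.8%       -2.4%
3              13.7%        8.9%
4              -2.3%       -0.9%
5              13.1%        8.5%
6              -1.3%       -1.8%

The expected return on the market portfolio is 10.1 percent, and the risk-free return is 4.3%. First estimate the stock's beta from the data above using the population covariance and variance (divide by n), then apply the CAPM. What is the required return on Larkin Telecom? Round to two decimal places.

13.07%

Mean R_i = (-2.4 − 5.8 + 13.7 − 2.3 + 13.1 − 1.3) / 6 = 2.5000%
Mean R_m = (-3.0 − 2.4 + 8.9 − 0.9 + 8.5 − 1.8) / 6 = 1.5500%
Σ(R_i − R̄_i)(R_m − R̄_m) = 235.5600  ⇒  Cov = 235.5600 / 6 = 39.2600
Σ(R_m − R̄_m)² = 155.8550  ⇒  Var(R_m) = 155.8550 / 6 = 25.9758
β = Cov / Var(R_m) = 39.2600 / 25.9758 = 1.5114
MRP = 10.1% − 4.3% = 5.80%
E(R) = R_f + β × MRP = 4.3% + 1.5114 × 5.8% = 13.07%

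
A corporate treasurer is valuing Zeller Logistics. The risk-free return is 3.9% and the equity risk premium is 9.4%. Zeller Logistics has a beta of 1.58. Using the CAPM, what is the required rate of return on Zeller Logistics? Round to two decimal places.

18.75%

E(R) = R_f + β × MRP = 3.9% + 1.58 × 9.4% = 18.75%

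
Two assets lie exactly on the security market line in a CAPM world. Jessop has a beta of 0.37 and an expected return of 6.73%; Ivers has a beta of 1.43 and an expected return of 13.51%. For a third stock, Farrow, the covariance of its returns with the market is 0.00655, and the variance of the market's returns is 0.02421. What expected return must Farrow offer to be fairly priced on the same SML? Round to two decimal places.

MRP = (13.51% − 6.73%) / (1.43 − 0.37) = 6.3962%
R_f = 6.73% − 0.37 × 6.3962% = 4.3634%
β_Farrow = Cov / Var(R_m) = 0.00655 / 0.02421 = 0.2705
E(R_Farrow) = R_f + β × MRP = 4.3634% + 0.2705 × 6.3962% = 6.09%

6.09%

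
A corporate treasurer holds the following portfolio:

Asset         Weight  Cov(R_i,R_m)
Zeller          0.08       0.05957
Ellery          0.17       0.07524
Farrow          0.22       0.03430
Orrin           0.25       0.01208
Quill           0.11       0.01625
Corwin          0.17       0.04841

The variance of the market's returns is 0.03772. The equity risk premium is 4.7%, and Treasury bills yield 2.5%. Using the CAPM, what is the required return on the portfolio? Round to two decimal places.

7.25%

β_Zeller = 0.05957 / 0.03772 = 1.5793
β_Ellery = 0.07524 / 0.03772 = 1.9947
β_Farrow = 0.03430 / 0.03772 = 0.9093
β_Orrin = 0.01208 / 0.03772 = 0.3203
β_Quill = 0.01625 / 0.03772 = 0.4308
β_Corwin = 0.04841 / 0.03772 = 1.2834
β_P = Σ w_i β_i = 0.08×1.5793 + 0.17×1.9947 + 0.22×0.9093 + 0.25×0.3203 + 0.11×0.4308 + 0.17×1.2834 = 1.0111
E(R_P) = R_f + β_P × MRP = 2.5% + 1.0111 × 4.7% = 7.25%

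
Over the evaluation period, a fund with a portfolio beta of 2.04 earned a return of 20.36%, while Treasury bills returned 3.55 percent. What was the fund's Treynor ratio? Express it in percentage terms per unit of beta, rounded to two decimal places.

Treynor = (R_P − R_f) / β_P = (20.36% − 3.55%) / 2.0400 = 16.81% / 2.0400 = 8.24%

8.24%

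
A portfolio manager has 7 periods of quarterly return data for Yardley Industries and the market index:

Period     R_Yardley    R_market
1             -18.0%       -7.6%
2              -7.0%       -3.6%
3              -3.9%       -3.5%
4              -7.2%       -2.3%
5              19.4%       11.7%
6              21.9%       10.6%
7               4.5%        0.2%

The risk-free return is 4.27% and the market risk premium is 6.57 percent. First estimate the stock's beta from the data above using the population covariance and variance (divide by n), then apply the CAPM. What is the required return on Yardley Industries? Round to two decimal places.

Mean R_i = (-18.0 − 7.0 − 3.9 − 7.2 + 19.4 + 21.9 + 4.5) / 7 = 1.3857%
Mean R_m = (-7.6 − 3.6 − 3.5 − 2.3 + 11.7 + 10.6 + 0.2) / 7 = 0.7857%
Σ(R_i − R̄_i)(R_m − R̄_m) = 644.6086  ⇒  Cov = 644.6086 / 7 = 92.0869
Σ(R_m − R̄_m)² = 333.2286  ⇒  Var(R_m) = 333.2286 / 7 = 47.6041
β = Cov / Var(R_m) = 92.0869 / 47.6041 = 1.9344
E(R) = R_f + β × MRP = 4.27% + 1.9344 × 6.57% = 16.98%

16.98%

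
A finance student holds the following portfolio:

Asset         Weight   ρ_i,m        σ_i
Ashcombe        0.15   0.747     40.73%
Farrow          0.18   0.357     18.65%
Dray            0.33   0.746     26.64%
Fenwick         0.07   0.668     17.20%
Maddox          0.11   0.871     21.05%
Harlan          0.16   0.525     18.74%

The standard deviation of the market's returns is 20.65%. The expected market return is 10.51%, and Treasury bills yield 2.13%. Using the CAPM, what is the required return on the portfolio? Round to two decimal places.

β_Ashcombe = 0.747 × 40.73% / 20.65% = 1.4734
β_Farrow = 0.357 × 18.65% / 20.65% = 0.3224
β_Dray = 0.746 × 26.64% / 20.65% = 0.9624
β_Fenwick = 0.668 × 17.20% / 20.65% = 0.5564
β_Maddox = 0.871 × 21.05% / 20.65% = 0.8879
β_Harlan = 0.525 × 18.74% / 20.65% = 0.4764
β_P = Σ w_i β_i = 0.15×1.4734 + 0.18×0.3224 + 0.33×0.9624 + 0.07×0.5564 + 0.11×0.8879 + 0.16×0.4764 = 0.8095
MRP = 10.51% − 2.13% = 8.38%
E(R_P) = R_f + β_P × MRP = 2.13% + 0.8095 × 8.38% = 8.91%

8.91%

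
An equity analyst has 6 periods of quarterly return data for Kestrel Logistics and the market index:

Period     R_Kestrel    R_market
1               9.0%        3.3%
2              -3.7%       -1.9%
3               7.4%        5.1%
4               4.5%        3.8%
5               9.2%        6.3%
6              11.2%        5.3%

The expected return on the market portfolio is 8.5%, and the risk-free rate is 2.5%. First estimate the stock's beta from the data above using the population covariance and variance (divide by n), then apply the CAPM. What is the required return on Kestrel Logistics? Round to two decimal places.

12.55%

Mean R_i = (9.0 − 3.7 + 7.4 + 4.5 + 9.2 + 11.2) / 6 = 6.2667%
Mean R_m = (3.3 − 1.9 + 5.1 + 3.8 + 6.3 + 5.3) / 6 = 3.6500%
Σ(R_i − R̄_i)(R_m − R̄_m) = 71.6500  ⇒  Cov = 71.6500 / 6 = 11.9417
Σ(R_m − R̄_m)² = 42.7950  ⇒  Var(R_m) = 42.7950 / 6 = 7.1325
β = Cov / Var(R_m) = 11.9417 / 7.1325 = 1.6743
MRP = 8.5% − 2.5% = 6.00%
E(R) = R_f + β × MRP = 2.5% + 1.6743 × 6.0% = 12.55%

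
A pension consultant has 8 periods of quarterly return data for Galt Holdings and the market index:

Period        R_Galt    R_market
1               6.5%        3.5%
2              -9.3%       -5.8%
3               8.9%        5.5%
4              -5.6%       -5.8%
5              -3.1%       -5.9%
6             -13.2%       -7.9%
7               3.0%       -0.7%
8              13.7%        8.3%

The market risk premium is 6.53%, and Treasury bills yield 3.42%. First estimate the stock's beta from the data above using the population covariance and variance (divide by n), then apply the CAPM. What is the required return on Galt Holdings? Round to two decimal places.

Mean R_i = (6.5 − 9.3 + 8.9 − 5.6 − 3.1 − 13.2 + 3.0 + 13.7) / 8 = 0.1125%
Mean R_m = (3.5 − 5.8 + 5.5 − 5.8 − 5.9 − 7.9 − 0.7 + 8.3) / 8 = -1.1000%
Σ(R_i − R̄_i)(R_m − R̄_m) = 393.2900  ⇒  Cov = 393.2900 / 8 = 49.1613
Σ(R_m − R̄_m)² = 266.7000  ⇒  Var(R_m) = 266.7000 / 8 = 33.3375
β = Cov / Var(R_m) = 49.1613 / 33.3375 = 1.4747
E(R) = R_f + β × MRP = 3.42% + 1.4747 × 6.53% = 13.05%

13.05%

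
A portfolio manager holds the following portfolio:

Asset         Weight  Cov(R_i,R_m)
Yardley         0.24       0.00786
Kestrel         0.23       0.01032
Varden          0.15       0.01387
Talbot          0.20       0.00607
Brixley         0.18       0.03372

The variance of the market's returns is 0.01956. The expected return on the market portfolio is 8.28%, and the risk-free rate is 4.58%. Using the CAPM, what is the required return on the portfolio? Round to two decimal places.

β_Yardley = 0.00786 / 0.01956 = 0.4018
β_Kestrel = 0.01032 / 0.01956 = 0.5276
β_Varden = 0.01387 / 0.01956 = 0.7091
β_Talbot = 0.00607 / 0.01956 = 0.3103
β_Brixley = 0.03372 / 0.01956 = 1.7239
β_P = Σ w_i β_i = 0.24×0.4018 + 0.23×0.5276 + 0.15×0.7091 + 0.20×0.3103 + 0.18×1.7239 = 0.6965
MRP = 8.28% − 4.58% = 3.70%
E(R_P) = R_f + β_P × MRP = 4.58% + 0.6965 × 3.70% = 7.16%

7.16%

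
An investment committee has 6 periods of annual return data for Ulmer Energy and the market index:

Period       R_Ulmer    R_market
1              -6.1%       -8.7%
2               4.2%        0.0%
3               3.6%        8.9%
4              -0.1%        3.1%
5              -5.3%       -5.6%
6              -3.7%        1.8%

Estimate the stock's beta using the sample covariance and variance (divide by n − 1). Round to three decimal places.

0.539

Mean R_i = (-6.1 + 4.2 + 3.6 − 0.1 − 5.3 − 3.7) / 6 = -1.2333%
Mean R_m = (-8.7 + 0.0 + 8.9 + 3.1 − 5.6 + 1.8) / 6 = -0.0833%
Σ(R_i − R̄_i)(R_m − R̄_m) = 107.2033  ⇒  Cov = 107.2033 / 5 = 21.4407
Σ(R_m − R̄_m)² = 199.0683  ⇒  Var(R_m) = 199.0683 / 5 = 39.8137
β = Cov / Var(R_m) = 21.4407 / 39.8137 = 0.5385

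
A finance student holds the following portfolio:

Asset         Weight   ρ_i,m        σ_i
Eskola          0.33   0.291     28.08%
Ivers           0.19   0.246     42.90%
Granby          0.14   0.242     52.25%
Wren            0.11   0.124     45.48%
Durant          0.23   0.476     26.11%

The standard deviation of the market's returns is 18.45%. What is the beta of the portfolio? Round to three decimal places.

β_Eskola = 0.291 × 28.08% / 18.45% = 0.4429
β_Ivers = 0.246 × 42.90% / 18.45% = 0.5720
β_Granby = 0.242 × 52.25% / 18.45% = 0.6853
β_Wren = 0.124 × 45.48% / 18.45% = 0.3057
β_Durant = 0.476 × 26.11% / 18.45% = 0.6736
β_P = Σ w_i β_i = 0.33×0.4429 + 0.19×0.5720 + 0.14×0.6853 + 0.11×0.3057 + 0.23×0.6736 = 0.5393

0.539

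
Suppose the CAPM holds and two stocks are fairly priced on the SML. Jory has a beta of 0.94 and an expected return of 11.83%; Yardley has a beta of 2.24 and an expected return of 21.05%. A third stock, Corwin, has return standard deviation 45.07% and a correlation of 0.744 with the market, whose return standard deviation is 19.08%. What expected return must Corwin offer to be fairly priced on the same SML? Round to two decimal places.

17.63%

MRP = (21.05% − 11.83%) / (2.24 − 0.94) = 7.0923%
R_f = 11.83% − 0.94 × 7.0923% = 5.1632%
β_Corwin = ρ·σ_i/σ_m = 0.744 × 45.07 / 19.08 = 1.7574
E(R_Corwin) = R_f + β × MRP = 5.1632% + 1.7574 × 7.0923% = 17.63%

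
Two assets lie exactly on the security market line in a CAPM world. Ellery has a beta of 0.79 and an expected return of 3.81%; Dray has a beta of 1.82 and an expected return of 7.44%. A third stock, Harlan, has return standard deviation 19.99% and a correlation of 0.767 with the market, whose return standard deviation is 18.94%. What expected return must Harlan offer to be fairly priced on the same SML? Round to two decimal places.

3.88%

MRP = (7.44% − 3.81%) / (1.82 − 0.79) = 3.5243%
R_f = 3.81% − 0.79 × 3.5243% = 1.0258%
β_Harlan = ρ·σ_i/σ_m = 0.767 × 19.99 / 18.94 = 0.8095
E(R_Harlan) = R_f + β × MRP = 1.0258% + 0.8095 × 3.5243% = 3.88%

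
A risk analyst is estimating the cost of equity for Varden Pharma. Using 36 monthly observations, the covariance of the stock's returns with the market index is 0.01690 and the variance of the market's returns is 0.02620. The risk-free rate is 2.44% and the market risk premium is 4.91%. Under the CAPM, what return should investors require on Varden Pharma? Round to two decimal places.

β = Cov(R_i, R_m) / Var(R_m) = 0.01690 / 0.02620 = 0.6450
E(R) = R_f + β × MRP = 2.44% + 0.6450 × 4.91% = 5.61%

5.61%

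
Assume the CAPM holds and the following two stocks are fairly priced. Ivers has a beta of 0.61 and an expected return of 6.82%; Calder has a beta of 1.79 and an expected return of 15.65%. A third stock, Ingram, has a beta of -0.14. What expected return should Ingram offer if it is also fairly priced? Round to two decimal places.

1.21%

MRP (SML slope) = (15.65% − 6.82%) / (1.79 − 0.61) = 8.83% / 1.18 = 7.4831%
R_f (intercept) = 6.82% − 0.61 × 7.4831% = 2.2553%
E(R_Ingram) = R_f + β × MRP = 2.2553% + -0.14 × 7.4831% = 1.21%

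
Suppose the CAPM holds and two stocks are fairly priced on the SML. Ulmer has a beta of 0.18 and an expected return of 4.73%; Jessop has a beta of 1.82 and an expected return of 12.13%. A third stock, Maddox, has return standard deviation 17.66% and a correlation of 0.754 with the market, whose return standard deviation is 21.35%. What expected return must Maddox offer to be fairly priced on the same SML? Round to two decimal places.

6.73%

MRP = (12.13% − 4.73%) / (1.82 − 0.18) = 4.5122%
R_f = 4.73% − 0.18 × 4.5122% = 3.9178%
β_Maddox = ρ·σ_i/σ_m = 0.754 × 17.66 / 21.35 = 0.6237
E(R_Maddox) = R_f + β × MRP = 3.9178% + 0.6237 × 4.5122% = 6.73%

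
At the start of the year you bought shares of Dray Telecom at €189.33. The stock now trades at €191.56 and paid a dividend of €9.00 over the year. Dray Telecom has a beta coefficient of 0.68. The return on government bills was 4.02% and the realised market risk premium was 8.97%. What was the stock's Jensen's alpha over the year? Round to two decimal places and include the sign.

-4.19%

Realised HPR = (P1 + D1 − P0) / P0 = (191.56 + 9.00 − 189.33) / 189.33 = 11.23 / 189.33 = 5.9314%
CAPM required = R_f + β·MRP = 4.02% + 0.68 × 8.97% = 10.1196%
α = realised − required = 5.9314% − 10.1196% = -4.19%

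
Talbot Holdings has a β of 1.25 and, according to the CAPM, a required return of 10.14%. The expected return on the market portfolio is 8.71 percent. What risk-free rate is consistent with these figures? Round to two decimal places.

E(R) = R_f + β(E(R_m) − R_f) = R_f(1 − β) + β·E(R_m)
10.14% = R_f × (1 − 1.25) + 1.25 × 8.71%
10.14% = R_f × -0.25 + 10.8875%
R_f = (10.14% − 10.8875%) / -0.25 = 2.99%

2.99%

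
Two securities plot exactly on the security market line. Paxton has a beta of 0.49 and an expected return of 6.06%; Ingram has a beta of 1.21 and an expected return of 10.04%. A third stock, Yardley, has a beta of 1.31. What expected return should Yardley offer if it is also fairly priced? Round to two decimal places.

10.59%

MRP (SML slope) = (10.04% − 6.06%) / (1.21 − 0.49) = 3.98% / 0.72 = 5.5278%
R_f (intercept) = 6.06% − 0.49 × 5.5278% = 3.3514%
E(R_Yardley) = R_f + β × MRP = 3.3514% + 1.31 × 5.5278% = 10.59%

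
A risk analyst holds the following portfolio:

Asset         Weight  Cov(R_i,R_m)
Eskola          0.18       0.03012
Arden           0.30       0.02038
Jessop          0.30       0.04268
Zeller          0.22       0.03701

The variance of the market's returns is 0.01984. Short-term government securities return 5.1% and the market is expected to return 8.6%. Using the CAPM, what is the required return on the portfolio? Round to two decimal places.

β_Eskola = 0.03012 / 0.01984 = 1.5181
β_Arden = 0.02038 / 0.01984 = 1.0272
β_Jessop = 0.04268 / 0.01984 = 2.1512
β_Zeller = 0.03701 / 0.01984 = 1.8654
β_P = Σ w_i β_i = 0.18×1.5181 + 0.30×1.0272 + 0.30×2.1512 + 0.22×1.8654 = 1.6372
MRP = 8.6% − 5.1% = 3.50%
E(R_P) = R_f + β_P × MRP = 5.1% + 1.6372 × 3.5% = 10.83%

10.83%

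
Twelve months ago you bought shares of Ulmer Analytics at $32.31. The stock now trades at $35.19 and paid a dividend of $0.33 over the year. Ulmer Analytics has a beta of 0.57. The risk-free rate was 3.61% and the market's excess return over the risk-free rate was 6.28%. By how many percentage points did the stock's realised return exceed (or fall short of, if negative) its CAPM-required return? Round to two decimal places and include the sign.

+2.75%

Realised HPR = (P1 + D1 − P0) / P0 = (35.19 + 0.33 − 32.31) / 32.31 = 3.21 / 32.31 = 9.9350%
CAPM required = R_f + β·MRP = 3.61% + 0.57 × 6.28% = 7.1896%
α = realised − required = 9.9350% − 7.1896% = +2.75%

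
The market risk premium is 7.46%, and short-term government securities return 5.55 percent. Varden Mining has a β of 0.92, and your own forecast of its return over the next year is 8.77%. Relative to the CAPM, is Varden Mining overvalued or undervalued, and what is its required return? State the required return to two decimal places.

Required return = R_f + β·MRP = 5.55% + 0.92 × 7.46% = 12.41%
Forecast 8.77% < required 12.41% → the stock plots below the SML → overvalued.

Overvalued; required return 12.41%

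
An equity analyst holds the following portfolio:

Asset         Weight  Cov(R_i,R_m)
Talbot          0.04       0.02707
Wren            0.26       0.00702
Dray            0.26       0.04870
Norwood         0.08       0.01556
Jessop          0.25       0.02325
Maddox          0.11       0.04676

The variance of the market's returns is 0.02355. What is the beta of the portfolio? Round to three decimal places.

1.179

β_Talbot = 0.02707 / 0.02355 = 1.1495
β_Wren = 0.00702 / 0.02355 = 0.2981
β_Dray = 0.04870 / 0.02355 = 2.0679
β_Norwood = 0.01556 / 0.02355 = 0.6607
β_Jessop = 0.02325 / 0.02355 = 0.9873
β_Maddox = 0.04676 / 0.02355 = 1.9856
β_P = Σ w_i β_i = 0.04×1.1495 + 0.26×0.2981 + 0.26×2.0679 + 0.08×0.6607 + 0.25×0.9873 + 0.11×1.9856 = 1.1792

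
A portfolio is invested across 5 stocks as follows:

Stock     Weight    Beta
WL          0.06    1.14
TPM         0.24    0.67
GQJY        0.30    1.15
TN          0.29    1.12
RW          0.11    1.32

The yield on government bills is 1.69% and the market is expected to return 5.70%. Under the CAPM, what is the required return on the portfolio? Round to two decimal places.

5.88%

β_P = Σ w_i β_i = 0.06×1.14 + 0.24×0.67 + 0.30×1.15 + 0.29×1.12 + 0.11×1.32 = 1.0442
MRP = 5.70% − 1.69% = 4.01%
E(R_P) = R_f + β_P × MRP = 1.69% + 1.0442 × 4.01% = 5.88%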